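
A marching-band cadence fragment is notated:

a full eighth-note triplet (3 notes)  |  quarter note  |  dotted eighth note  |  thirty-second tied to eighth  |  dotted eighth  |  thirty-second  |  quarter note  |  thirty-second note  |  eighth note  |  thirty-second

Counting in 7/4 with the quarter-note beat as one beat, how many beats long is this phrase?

6

One quarter-note beat = 8 thirty-second notes.
In thirty-second notes: a full eighth-note triplet (3 notes) (three triplet eighths span one quarter) = 8; quarter note = 8; dotted eighth note = 6; thirty-second tied to eighth (thirty-second + eighth) = 5; dotted eighth = 6; thirty-second = 1; quarter note = 8; thirty-second note = 1; eighth note = 4; thirty-second = 1.
Adding: 8 + 8 + 6 + 5 + 6 + 1 + 8 + 1 + 4 + 1 = 48.
48 ÷ 8 = 6 beats.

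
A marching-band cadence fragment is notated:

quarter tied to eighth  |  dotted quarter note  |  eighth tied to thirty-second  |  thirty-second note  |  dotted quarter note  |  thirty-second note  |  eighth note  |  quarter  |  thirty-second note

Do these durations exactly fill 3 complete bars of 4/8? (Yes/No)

No

One bar of 4/8 = 16 thirty-second notes, so 3 bars = 48.
Each duration in thirty-second notes: quarter tied to eighth (quarter + eighth) = 12; dotted quarter note = 12; eighth tied to thirty-second (eighth + thirty-second) = 5; thirty-second note = 1; dotted quarter note = 12; thirty-second note = 1; eighth note = 4; quarter = 8; thirty-second note = 1.
Total: 12 + 12 + 5 + 1 + 12 + 1 + 4 + 8 + 1 = 56.
56 exceeds 48, so the answer is No.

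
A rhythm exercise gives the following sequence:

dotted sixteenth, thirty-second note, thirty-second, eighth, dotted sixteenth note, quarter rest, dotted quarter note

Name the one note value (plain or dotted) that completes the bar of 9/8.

eighth note

The bar of 9/8 = 36 thirty-second notes.
Express everything in thirty-second notes: dotted sixteenth = 3; thirty-second note = 1; thirty-second = 1; eighth = 4; dotted sixteenth note = 3; quarter rest = 8; dotted quarter note = 12.
Altogether 3 + 1 + 1 + 4 + 3 + 8 + 12 = 32.
Remaining: 36 − 32 = 4 thirty-second notes, which is a eighth note.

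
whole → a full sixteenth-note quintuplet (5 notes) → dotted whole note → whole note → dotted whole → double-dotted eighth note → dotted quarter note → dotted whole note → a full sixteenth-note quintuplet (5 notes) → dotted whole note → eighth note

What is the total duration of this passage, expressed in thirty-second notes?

295

Each duration in thirty-second notes: whole = 32; a full sixteenth-note quintuplet (5 notes) (five quintuplet sixteenths span one quarter) = 8; dotted whole note = 48; whole note = 32; dotted whole = 48; double-dotted eighth note = 7; dotted quarter note = 12; dotted whole note = 48; a full sixteenth-note quintuplet (5 notes) (five quintuplet sixteenths span one quarter) = 8; dotted whole note = 48; eighth note = 4.
Total: 32 + 8 + 48 + 32 + 48 + 7 + 12 + 48 + 8 + 48 + 4 = 295 thirty-second notes.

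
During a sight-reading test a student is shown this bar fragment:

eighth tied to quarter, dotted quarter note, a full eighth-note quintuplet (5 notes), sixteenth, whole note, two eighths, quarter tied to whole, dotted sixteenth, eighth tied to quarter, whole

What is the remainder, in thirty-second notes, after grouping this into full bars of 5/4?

One bar of 5/4 = 40 thirty-second notes.
Express everything in thirty-second notes: eighth tied to quarter (eighth + quarter) = 12; dotted quarter note = 12; a full eighth-note quintuplet (5 notes) (five quintuplet eighths span one half) = 16; sixteenth = 2; whole note = 32; eighth = 4; eighth = 4; quarter tied to whole (quarter + whole) = 40; dotted sixteenth = 3; eighth tied to quarter (eighth + quarter) = 12; whole = 32.
Sum: 12 + 12 + 16 + 2 + 32 + 4 + 4 + 40 + 3 + 12 + 32 = 169.
169 ÷ 40 = 4 complete bars with 9 thirty-second notes remaining.

9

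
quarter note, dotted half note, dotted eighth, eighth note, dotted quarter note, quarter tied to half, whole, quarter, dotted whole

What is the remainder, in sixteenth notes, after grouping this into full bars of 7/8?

13

One bar of 7/8 = 14 sixteenth notes.
Express everything in sixteenth notes: quarter note = 4; dotted half note = 12; dotted eighth = 3; eighth note = 2; dotted quarter note = 6; quarter tied to half (quarter + half) = 12; whole = 16; quarter = 4; dotted whole = 24.
Altogether 4 + 12 + 3 + 2 + 6 + 12 + 16 + 4 + 24 = 83.
83 ÷ 14 = 5 complete bars with 13 sixteenth notes remaining.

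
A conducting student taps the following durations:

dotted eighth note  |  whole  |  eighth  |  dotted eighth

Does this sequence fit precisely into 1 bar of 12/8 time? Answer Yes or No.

One bar of 12/8 = 24 sixteenth notes.
Each duration in sixteenth notes: dotted eighth note = 3; whole = 16; eighth = 2; dotted eighth = 3.
Total: 3 + 16 + 2 + 3 = 24.
24 equals 24, so the answer is Yes.

Yes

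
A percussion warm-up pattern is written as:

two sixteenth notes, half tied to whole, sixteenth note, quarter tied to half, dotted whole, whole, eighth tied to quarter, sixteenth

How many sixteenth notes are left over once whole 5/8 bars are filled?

6

One bar of 5/8 = 10 sixteenth notes.
Express everything in sixteenth notes: sixteenth note = 1; sixteenth note = 1; half tied to whole (half + whole) = 24; sixteenth note = 1; quarter tied to half (quarter + half) = 12; dotted whole = 24; whole = 16; eighth tied to quarter (eighth + quarter) = 6; sixteenth = 1.
Total: 1 + 1 + 24 + 1 + 12 + 24 + 16 + 6 + 1 = 86.
86 ÷ 10 = 8 complete bars with 6 sixteenth notes remaining.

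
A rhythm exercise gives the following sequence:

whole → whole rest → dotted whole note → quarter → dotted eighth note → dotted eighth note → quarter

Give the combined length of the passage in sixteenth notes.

Express everything in sixteenth notes: whole = 16; whole rest = 16; dotted whole note = 24; quarter = 4; dotted eighth note = 3; dotted eighth note = 3; quarter = 4.
Adding: 16 + 16 + 24 + 4 + 3 + 3 + 4 = 70 sixteenth notes.

70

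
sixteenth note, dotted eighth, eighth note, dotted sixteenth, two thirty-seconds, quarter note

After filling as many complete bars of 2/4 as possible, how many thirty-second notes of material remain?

9

One bar of 2/4 = 16 thirty-second notes.
Express everything in thirty-second notes: sixteenth note = 2; dotted eighth = 6; eighth note = 4; dotted sixteenth = 3; thirty-second = 1; thirty-second = 1; quarter note = 8.
Sum: 2 + 6 + 4 + 3 + 1 + 1 + 8 = 25.
25 ÷ 16 = 1 complete bar with 9 thirty-second notes remaining.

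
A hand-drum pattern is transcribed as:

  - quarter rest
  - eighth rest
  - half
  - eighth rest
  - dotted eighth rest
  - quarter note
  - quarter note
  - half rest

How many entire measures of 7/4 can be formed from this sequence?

1

One bar of 7/4 = 28 sixteenth notes.
Convert each value to sixteenth notes: quarter rest = 4; eighth rest = 2; half = 8; eighth rest = 2; dotted eighth rest = 3; quarter note = 4; quarter note = 4; half rest = 8.
Adding: 4 + 2 + 8 + 2 + 3 + 4 + 4 + 8 = 35.
35 ÷ 28 = 1 complete bar with 7 left over.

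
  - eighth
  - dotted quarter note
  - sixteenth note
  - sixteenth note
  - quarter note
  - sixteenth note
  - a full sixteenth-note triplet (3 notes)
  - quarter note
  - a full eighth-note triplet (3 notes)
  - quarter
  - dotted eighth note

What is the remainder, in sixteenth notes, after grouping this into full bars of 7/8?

4

One bar of 7/8 = 14 sixteenth notes.
Express everything in sixteenth notes: eighth = 2; dotted quarter note = 6; sixteenth note = 1; sixteenth note = 1; quarter note = 4; sixteenth note = 1; a full sixteenth-note triplet (3 notes) (three triplet sixteenths span one eighth) = 2; quarter note = 4; a full eighth-note triplet (3 notes) (three triplet eighths span one quarter) = 4; quarter = 4; dotted eighth note = 3.
Sum: 2 + 6 + 1 + 1 + 4 + 1 + 2 + 4 + 4 + 4 + 3 = 32.
32 ÷ 14 = 2 complete bars with 4 sixteenth notes remaining.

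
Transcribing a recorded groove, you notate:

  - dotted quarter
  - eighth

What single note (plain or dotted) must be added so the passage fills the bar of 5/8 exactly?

The bar of 5/8 = 5 eighth notes.
Working in eighth notes: dotted quarter = 3; eighth = 1.
Adding: 3 + 1 = 4.
Remaining: 5 − 4 = 1 eighth note, which is a eighth note.

eighth note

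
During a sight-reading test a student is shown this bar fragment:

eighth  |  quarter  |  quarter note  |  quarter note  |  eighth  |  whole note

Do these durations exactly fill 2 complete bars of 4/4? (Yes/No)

Yes

One bar of 4/4 = 8 eighth notes, so 2 bars = 16.
In eighth notes: eighth = 1; quarter = 2; quarter note = 2; quarter note = 2; eighth = 1; whole note = 8.
Altogether 1 + 2 + 2 + 2 + 1 + 8 = 16.
16 equals 16, so the answer is Yes.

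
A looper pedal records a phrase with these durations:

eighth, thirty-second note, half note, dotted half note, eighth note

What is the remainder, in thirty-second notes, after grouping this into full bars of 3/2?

One bar of 3/2 = 48 thirty-second notes.
Each duration in thirty-second notes: eighth = 4; thirty-second note = 1; half note = 16; dotted half note = 24; eighth note = 4.
Altogether 4 + 1 + 16 + 24 + 4 = 49.
49 ÷ 48 = 1 complete bar with 1 thirty-second note remaining.

1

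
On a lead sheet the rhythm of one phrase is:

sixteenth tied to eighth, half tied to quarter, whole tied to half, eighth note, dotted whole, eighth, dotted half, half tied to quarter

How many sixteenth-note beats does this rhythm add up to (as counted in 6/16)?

91

One sixteenth-note beat = 2 thirty-second notes.
In thirty-second notes: sixteenth tied to eighth (sixteenth + eighth) = 6; half tied to quarter (half + quarter) = 24; whole tied to half (whole + half) = 48; eighth note = 4; dotted whole = 48; eighth = 4; dotted half = 24; half tied to quarter (half + quarter) = 24.
Sum: 6 + 24 + 48 + 4 + 48 + 4 + 24 + 24 = 182.
182 ÷ 2 = 91 beats.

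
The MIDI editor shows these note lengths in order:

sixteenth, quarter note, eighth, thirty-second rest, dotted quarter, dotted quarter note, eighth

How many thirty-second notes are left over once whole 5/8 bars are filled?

3

One bar of 5/8 = 20 thirty-second notes.
Express everything in thirty-second notes: sixteenth = 2; quarter note = 8; eighth = 4; thirty-second rest = 1; dotted quarter = 12; dotted quarter note = 12; eighth = 4.
Total: 2 + 8 + 4 + 1 + 12 + 12 + 4 = 43.
43 ÷ 20 = 2 complete bars with 3 thirty-second notes remaining.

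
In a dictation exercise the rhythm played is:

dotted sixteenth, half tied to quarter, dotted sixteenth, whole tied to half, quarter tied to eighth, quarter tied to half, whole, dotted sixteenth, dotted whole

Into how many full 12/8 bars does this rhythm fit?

4

One bar of 12/8 = 48 thirty-second notes.
In thirty-second notes: dotted sixteenth = 3; half tied to quarter (half + quarter) = 24; dotted sixteenth = 3; whole tied to half (whole + half) = 48; quarter tied to eighth (quarter + eighth) = 12; quarter tied to half (quarter + half) = 24; whole = 32; dotted sixteenth = 3; dotted whole = 48.
Total: 3 + 24 + 3 + 48 + 12 + 24 + 32 + 3 + 48 = 197.
197 ÷ 48 = 4 complete bars with 5 left over.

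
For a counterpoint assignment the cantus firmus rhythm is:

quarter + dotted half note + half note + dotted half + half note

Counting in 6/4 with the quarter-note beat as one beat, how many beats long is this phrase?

11

One quarter-note beat = 2 eighth notes.
Each duration in eighth notes: quarter = 2; dotted half note = 6; half note = 4; dotted half = 6; half note = 4.
Altogether 2 + 6 + 4 + 6 + 4 = 22.
22 ÷ 2 = 11 beats.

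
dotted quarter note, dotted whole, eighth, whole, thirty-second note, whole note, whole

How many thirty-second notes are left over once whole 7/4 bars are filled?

49

One bar of 7/4 = 56 thirty-second notes.
Convert each value to thirty-second notes: dotted quarter note = 12; dotted whole = 48; eighth = 4; whole = 32; thirty-second note = 1; whole note = 32; whole = 32.
Altogether 12 + 48 + 4 + 32 + 1 + 32 + 32 = 161.
161 ÷ 56 = 2 complete bars with 49 thirty-second notes remaining.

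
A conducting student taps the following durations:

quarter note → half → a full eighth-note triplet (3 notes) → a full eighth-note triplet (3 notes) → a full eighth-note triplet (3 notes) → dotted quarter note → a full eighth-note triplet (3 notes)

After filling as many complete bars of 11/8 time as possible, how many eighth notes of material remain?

6

One bar of 11/8 = 11 eighth notes.
Convert each value to eighth notes: quarter note = 2; half = 4; a full eighth-note triplet (3 notes) (three triplet eighths span one quarter) = 2; a full eighth-note triplet (3 notes) (three triplet eighths span one quarter) = 2; a full eighth-note triplet (3 notes) (three triplet eighths span one quarter) = 2; dotted quarter note = 3; a full eighth-note triplet (3 notes) (three triplet eighths span one quarter) = 2.
Sum: 2 + 4 + 2 + 2 + 2 + 3 + 2 = 17.
17 ÷ 11 = 1 complete bar with 6 eighth notes remaining.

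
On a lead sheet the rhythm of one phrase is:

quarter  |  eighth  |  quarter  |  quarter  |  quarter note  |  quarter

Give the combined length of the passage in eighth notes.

Each duration in eighth notes: quarter = 2; eighth = 1; quarter = 2; quarter = 2; quarter note = 2; quarter = 2.
Sum: 2 + 1 + 2 + 2 + 2 + 2 = 11 eighth notes.

11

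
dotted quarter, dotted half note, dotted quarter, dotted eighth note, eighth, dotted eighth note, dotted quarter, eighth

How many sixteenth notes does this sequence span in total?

Working in sixteenth notes: dotted quarter = 6; dotted half note = 12; dotted quarter = 6; dotted eighth note = 3; eighth = 2; dotted eighth note = 3; dotted quarter = 6; eighth = 2.
Sum: 6 + 12 + 6 + 3 + 2 + 3 + 6 + 2 = 40 sixteenth notes.

40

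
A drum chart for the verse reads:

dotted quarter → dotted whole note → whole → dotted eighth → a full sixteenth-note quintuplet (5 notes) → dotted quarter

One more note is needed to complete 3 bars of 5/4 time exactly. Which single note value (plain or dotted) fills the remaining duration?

sixteenth note

3 bars of 5/4 = 60 sixteenth notes.
Convert each value to sixteenth notes: dotted quarter = 6; dotted whole note = 24; whole = 16; dotted eighth = 3; a full sixteenth-note quintuplet (5 notes) (five quintuplet sixteenths span one quarter) = 4; dotted quarter = 6.
Sum: 6 + 24 + 16 + 3 + 4 + 6 = 59.
Remaining: 60 − 59 = 1 sixteenth note, which is a sixteenth note.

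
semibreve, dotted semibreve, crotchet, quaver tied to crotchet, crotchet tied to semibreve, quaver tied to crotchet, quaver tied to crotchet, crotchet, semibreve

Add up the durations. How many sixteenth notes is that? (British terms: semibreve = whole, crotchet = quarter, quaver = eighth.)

102

Express everything in sixteenth notes: semibreve = 16; dotted semibreve = 24; crotchet = 4; quaver tied to crotchet (quaver + crotchet) = 6; crotchet tied to semibreve (crotchet + semibreve) = 20; quaver tied to crotchet (quaver + crotchet) = 6; quaver tied to crotchet (quaver + crotchet) = 6; crotchet = 4; semibreve = 16.
Adding: 16 + 24 + 4 + 6 + 20 + 6 + 6 + 4 + 16 = 102 sixteenth notes.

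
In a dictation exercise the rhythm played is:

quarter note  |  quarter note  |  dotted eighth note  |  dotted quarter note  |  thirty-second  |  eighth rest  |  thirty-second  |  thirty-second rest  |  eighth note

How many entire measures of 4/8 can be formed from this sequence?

One bar of 4/8 = 16 thirty-second notes.
Each duration in thirty-second notes: quarter note = 8; quarter note = 8; dotted eighth note = 6; dotted quarter note = 12; thirty-second = 1; eighth rest = 4; thirty-second = 1; thirty-second rest = 1; eighth note = 4.
Sum: 8 + 8 + 6 + 12 + 1 + 4 + 1 + 1 + 4 = 45.
45 ÷ 16 = 2 complete bars with 13 left over.

2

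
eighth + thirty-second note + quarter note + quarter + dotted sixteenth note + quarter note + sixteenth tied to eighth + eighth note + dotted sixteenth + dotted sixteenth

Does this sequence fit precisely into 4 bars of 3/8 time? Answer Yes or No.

Yes

One bar of 3/8 = 12 thirty-second notes, so 4 bars = 48.
In thirty-second notes: eighth = 4; thirty-second note = 1; quarter note = 8; quarter = 8; dotted sixteenth note = 3; quarter note = 8; sixteenth tied to eighth (sixteenth + eighth) = 6; eighth note = 4; dotted sixteenth = 3; dotted sixteenth = 3.
Total: 4 + 1 + 8 + 8 + 3 + 8 + 6 + 4 + 3 + 3 = 48.
48 equals 48, so the answer is Yes.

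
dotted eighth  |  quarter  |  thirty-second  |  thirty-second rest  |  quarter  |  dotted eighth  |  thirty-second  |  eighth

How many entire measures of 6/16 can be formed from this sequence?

One bar of 6/16 = 12 thirty-second notes.
Working in thirty-second notes: dotted eighth = 6; quarter = 8; thirty-second = 1; thirty-second rest = 1; quarter = 8; dotted eighth = 6; thirty-second = 1; eighth = 4.
Total: 6 + 8 + 1 + 1 + 8 + 6 + 1 + 4 = 35.
35 ÷ 12 = 2 complete bars with 11 left over.

2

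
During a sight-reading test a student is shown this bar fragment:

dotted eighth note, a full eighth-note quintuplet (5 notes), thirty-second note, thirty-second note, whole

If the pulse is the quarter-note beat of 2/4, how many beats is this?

7

One quarter-note beat = 8 thirty-second notes.
In thirty-second notes: dotted eighth note = 6; a full eighth-note quintuplet (5 notes) (five quintuplet eighths span one half) = 16; thirty-second note = 1; thirty-second note = 1; whole = 32.
Sum: 6 + 16 + 1 + 1 + 32 = 56.
56 ÷ 8 = 7 beats.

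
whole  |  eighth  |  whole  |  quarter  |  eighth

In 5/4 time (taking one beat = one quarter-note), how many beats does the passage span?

One quarter-note beat = 2 eighth notes.
Convert each value to eighth notes: whole = 8; eighth = 1; whole = 8; quarter = 2; eighth = 1.
Sum: 8 + 1 + 8 + 2 + 1 = 20.
20 ÷ 2 = 10 beats.

10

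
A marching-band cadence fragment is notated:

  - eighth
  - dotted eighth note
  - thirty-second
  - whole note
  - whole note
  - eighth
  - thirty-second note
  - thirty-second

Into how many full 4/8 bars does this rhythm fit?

5

One bar of 4/8 = 16 thirty-second notes.
Convert each value to thirty-second notes: eighth = 4; dotted eighth note = 6; thirty-second = 1; whole note = 32; whole note = 32; eighth = 4; thirty-second note = 1; thirty-second = 1.
Sum: 4 + 6 + 1 + 32 + 32 + 4 + 1 + 1 = 81.
81 ÷ 16 = 5 complete bars with 1 left over.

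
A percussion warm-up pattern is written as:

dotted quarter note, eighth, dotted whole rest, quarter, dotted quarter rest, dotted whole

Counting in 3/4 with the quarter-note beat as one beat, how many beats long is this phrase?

One quarter-note beat = 2 eighth notes.
In eighth notes: dotted quarter note = 3; eighth = 1; dotted whole rest = 12; quarter = 2; dotted quarter rest = 3; dotted whole = 12.
Adding: 3 + 1 + 12 + 2 + 3 + 12 = 33.
33 ÷ 2 = 16.5 beats.

16.5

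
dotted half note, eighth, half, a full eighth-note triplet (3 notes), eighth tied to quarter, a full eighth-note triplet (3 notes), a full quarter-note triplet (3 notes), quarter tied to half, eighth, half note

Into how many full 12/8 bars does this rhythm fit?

2

One bar of 12/8 = 12 eighth notes.
Convert each value to eighth notes: dotted half note = 6; eighth = 1; half = 4; a full eighth-note triplet (3 notes) (three triplet eighths span one quarter) = 2; eighth tied to quarter (eighth + quarter) = 3; a full eighth-note triplet (3 notes) (three triplet eighths span one quarter) = 2; a full quarter-note triplet (3 notes) (three triplet quarters span one half) = 4; quarter tied to half (quarter + half) = 6; eighth = 1; half note = 4.
Altogether 6 + 1 + 4 + 2 + 3 + 2 + 4 + 6 + 1 + 4 = 33.
33 ÷ 12 = 2 complete bars with 9 left over.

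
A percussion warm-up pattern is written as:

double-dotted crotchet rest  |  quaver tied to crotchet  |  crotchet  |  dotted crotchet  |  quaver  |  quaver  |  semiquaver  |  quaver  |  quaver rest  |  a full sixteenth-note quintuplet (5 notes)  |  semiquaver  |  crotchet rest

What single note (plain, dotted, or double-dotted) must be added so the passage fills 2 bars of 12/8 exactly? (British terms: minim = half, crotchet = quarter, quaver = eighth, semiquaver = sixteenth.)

double-dotted quarter note

2 bars of 12/8 = 48 sixteenth notes.
Working in sixteenth notes: double-dotted crotchet rest = 7; quaver tied to crotchet (quaver + crotchet) = 6; crotchet = 4; dotted crotchet = 6; quaver = 2; quaver = 2; semiquaver = 1; quaver = 2; quaver rest = 2; a full sixteenth-note quintuplet (5 notes) (five quintuplet sixteenths span one quarter) = 4; semiquaver = 1; crotchet rest = 4.
Total: 7 + 6 + 4 + 6 + 2 + 2 + 1 + 2 + 2 + 4 + 1 + 4 = 41.
Remaining: 48 − 41 = 7 sixteenth notes, which is a double-dotted quarter note.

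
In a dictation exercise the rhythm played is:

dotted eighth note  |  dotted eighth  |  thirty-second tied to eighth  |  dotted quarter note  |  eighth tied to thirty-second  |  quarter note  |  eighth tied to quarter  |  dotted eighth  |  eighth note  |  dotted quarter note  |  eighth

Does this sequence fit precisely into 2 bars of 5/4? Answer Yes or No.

Yes

One bar of 5/4 = 40 thirty-second notes, so 2 bars = 80.
Convert each value to thirty-second notes: dotted eighth note = 6; dotted eighth = 6; thirty-second tied to eighth (thirty-second + eighth) = 5; dotted quarter note = 12; eighth tied to thirty-second (eighth + thirty-second) = 5; quarter note = 8; eighth tied to quarter (eighth + quarter) = 12; dotted eighth = 6; eighth note = 4; dotted quarter note = 12; eighth = 4.
Altogether 6 + 6 + 5 + 12 + 5 + 8 + 12 + 6 + 4 + 12 + 4 = 80.
80 equals 80, so the answer is Yes.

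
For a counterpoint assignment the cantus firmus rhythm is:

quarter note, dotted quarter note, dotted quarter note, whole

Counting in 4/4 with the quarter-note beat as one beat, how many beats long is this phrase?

One quarter-note beat = 2 eighth notes.
Working in eighth notes: quarter note = 2; dotted quarter note = 3; dotted quarter note = 3; whole = 8.
Total: 2 + 3 + 3 + 8 = 16.
16 ÷ 2 = 8 beats.

8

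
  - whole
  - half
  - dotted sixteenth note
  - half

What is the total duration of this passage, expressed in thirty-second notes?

Each duration in thirty-second notes: whole = 32; half = 16; dotted sixteenth note = 3; half = 16.
Altogether 32 + 16 + 3 + 16 = 67 thirty-second notes.

67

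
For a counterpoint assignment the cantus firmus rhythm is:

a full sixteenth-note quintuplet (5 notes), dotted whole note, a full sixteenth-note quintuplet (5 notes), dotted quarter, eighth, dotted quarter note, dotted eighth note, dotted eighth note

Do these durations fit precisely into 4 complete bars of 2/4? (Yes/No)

No

One bar of 2/4 = 8 sixteenth notes, so 4 bars = 32.
Each duration in sixteenth notes: a full sixteenth-note quintuplet (5 notes) (five quintuplet sixteenths span one quarter) = 4; dotted whole note = 24; a full sixteenth-note quintuplet (5 notes) (five quintuplet sixteenths span one quarter) = 4; dotted quarter = 6; eighth = 2; dotted quarter note = 6; dotted eighth note = 3; dotted eighth note = 3.
Adding: 4 + 24 + 4 + 6 + 2 + 6 + 3 + 3 = 52.
52 exceeds 32, so the answer is No.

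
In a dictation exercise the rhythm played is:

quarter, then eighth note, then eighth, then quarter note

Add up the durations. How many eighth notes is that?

Each duration in eighth notes: quarter = 2; eighth note = 1; eighth = 1; quarter note = 2.
Total: 2 + 1 + 1 + 2 = 6 eighth notes.

6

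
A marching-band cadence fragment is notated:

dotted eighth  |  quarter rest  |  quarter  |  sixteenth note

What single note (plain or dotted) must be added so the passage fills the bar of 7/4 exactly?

whole note

The bar of 7/4 = 28 sixteenth notes.
Convert each value to sixteenth notes: dotted eighth = 3; quarter rest = 4; quarter = 4; sixteenth note = 1.
Total: 3 + 4 + 4 + 1 = 12.
Remaining: 28 − 12 = 16 sixteenth notes, which is a whole note.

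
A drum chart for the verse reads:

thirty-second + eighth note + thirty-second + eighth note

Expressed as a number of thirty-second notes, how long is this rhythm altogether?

Express everything in thirty-second notes: thirty-second = 1; eighth note = 4; thirty-second = 1; eighth note = 4.
Altogether 1 + 4 + 1 + 4 = 10 thirty-second notes.

10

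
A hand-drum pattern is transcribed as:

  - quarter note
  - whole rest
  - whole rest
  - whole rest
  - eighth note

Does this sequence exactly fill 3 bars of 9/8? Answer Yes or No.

One bar of 9/8 = 9 eighth notes, so 3 bars = 27.
In eighth notes: quarter note = 2; whole rest = 8; whole rest = 8; whole rest = 8; eighth note = 1.
Total: 2 + 8 + 8 + 8 + 1 = 27.
27 equals 27, so the answer is Yes.

Yes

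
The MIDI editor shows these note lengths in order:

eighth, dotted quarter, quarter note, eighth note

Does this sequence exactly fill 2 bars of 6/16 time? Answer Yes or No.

No

One bar of 6/16 = 3 eighth notes, so 2 bars = 6.
Convert each value to eighth notes: eighth = 1; dotted quarter = 3; quarter note = 2; eighth note = 1.
Adding: 1 + 3 + 2 + 1 = 7.
7 exceeds 6, so the answer is No.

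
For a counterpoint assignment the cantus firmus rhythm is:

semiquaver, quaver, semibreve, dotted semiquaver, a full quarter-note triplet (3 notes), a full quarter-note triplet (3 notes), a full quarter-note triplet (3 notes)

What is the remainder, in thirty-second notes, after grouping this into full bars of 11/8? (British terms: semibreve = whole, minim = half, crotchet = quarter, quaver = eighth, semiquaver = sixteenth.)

1

One bar of 11/8 = 44 thirty-second notes.
Express everything in thirty-second notes: semiquaver = 2; quaver = 4; semibreve = 32; dotted semiquaver = 3; a full quarter-note triplet (3 notes) (three triplet quarters span one half) = 16; a full quarter-note triplet (3 notes) (three triplet quarters span one half) = 16; a full quarter-note triplet (3 notes) (three triplet quarters span one half) = 16.
Adding: 2 + 4 + 32 + 3 + 16 + 16 + 16 = 89.
89 ÷ 44 = 2 complete bars with 1 thirty-second note remaining.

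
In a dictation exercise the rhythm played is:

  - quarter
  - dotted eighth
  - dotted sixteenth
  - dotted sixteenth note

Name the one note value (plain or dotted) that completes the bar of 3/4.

The bar of 3/4 = 24 thirty-second notes.
Express everything in thirty-second notes: quarter = 8; dotted eighth = 6; dotted sixteenth = 3; dotted sixteenth note = 3.
Sum: 8 + 6 + 3 + 3 = 20.
Remaining: 24 − 20 = 4 thirty-second notes, which is a eighth note.

eighth note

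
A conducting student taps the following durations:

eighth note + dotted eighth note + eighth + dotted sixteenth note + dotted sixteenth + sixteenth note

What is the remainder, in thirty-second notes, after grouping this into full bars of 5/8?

One bar of 5/8 = 20 thirty-second notes.
Each duration in thirty-second notes: eighth note = 4; dotted eighth note = 6; eighth = 4; dotted sixteenth note = 3; dotted sixteenth = 3; sixteenth note = 2.
Altogether 4 + 6 + 4 + 3 + 3 + 2 = 22.
22 ÷ 20 = 1 complete bar with 2 thirty-second notes remaining.

2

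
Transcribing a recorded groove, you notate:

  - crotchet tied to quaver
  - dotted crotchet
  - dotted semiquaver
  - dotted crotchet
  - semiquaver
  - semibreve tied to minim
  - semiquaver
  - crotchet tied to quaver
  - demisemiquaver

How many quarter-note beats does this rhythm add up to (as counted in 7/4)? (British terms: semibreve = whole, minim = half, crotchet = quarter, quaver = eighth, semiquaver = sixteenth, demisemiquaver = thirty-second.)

One quarter-note beat = 8 thirty-second notes.
Convert each value to thirty-second notes: crotchet tied to quaver (crotchet + quaver) = 12; dotted crotchet = 12; dotted semiquaver = 3; dotted crotchet = 12; semiquaver = 2; semibreve tied to minim (semibreve + minim) = 48; semiquaver = 2; crotchet tied to quaver (crotchet + quaver) = 12; demisemiquaver = 1.
Adding: 12 + 12 + 3 + 12 + 2 + 48 + 2 + 12 + 1 = 104.
104 ÷ 8 = 13 beats.

13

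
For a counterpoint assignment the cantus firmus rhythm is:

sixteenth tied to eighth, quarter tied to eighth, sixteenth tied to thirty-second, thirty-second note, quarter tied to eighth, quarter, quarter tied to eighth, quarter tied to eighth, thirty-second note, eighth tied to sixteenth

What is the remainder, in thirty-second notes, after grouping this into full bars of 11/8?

One bar of 11/8 = 44 thirty-second notes.
Each duration in thirty-second notes: sixteenth tied to eighth (sixteenth + eighth) = 6; quarter tied to eighth (quarter + eighth) = 12; sixteenth tied to thirty-second (sixteenth + thirty-second) = 3; thirty-second note = 1; quarter tied to eighth (quarter + eighth) = 12; quarter = 8; quarter tied to eighth (quarter + eighth) = 12; quarter tied to eighth (quarter + eighth) = 12; thirty-second note = 1; eighth tied to sixteenth (eighth + sixteenth) = 6.
Total: 6 + 12 + 3 + 1 + 12 + 8 + 12 + 12 + 1 + 6 = 73.
73 ÷ 44 = 1 complete bar with 29 thirty-second notes remaining.

29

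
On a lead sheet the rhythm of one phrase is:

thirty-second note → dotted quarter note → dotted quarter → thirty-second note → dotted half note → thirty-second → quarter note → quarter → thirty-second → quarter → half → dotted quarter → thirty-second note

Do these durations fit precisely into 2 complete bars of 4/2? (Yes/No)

One bar of 4/2 = 64 thirty-second notes, so 2 bars = 128.
Convert each value to thirty-second notes: thirty-second note = 1; dotted quarter note = 12; dotted quarter = 12; thirty-second note = 1; dotted half note = 24; thirty-second = 1; quarter note = 8; quarter = 8; thirty-second = 1; quarter = 8; half = 16; dotted quarter = 12; thirty-second note = 1.
Adding: 1 + 12 + 12 + 1 + 24 + 1 + 8 + 8 + 1 + 8 + 16 + 12 + 1 = 105.
105 falls short of 128, so the answer is No.

No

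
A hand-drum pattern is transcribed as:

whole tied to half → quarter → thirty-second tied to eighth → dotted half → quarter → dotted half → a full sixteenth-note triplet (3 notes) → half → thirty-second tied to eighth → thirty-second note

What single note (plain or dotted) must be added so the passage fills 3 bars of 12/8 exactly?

thirty-second note

3 bars of 12/8 = 144 thirty-second notes.
Convert each value to thirty-second notes: whole tied to half (whole + half) = 48; quarter = 8; thirty-second tied to eighth (thirty-second + eighth) = 5; dotted half = 24; quarter = 8; dotted half = 24; a full sixteenth-note triplet (3 notes) (three triplet sixteenths span one eighth) = 4; half = 16; thirty-second tied to eighth (thirty-second + eighth) = 5; thirty-second note = 1.
Sum: 48 + 8 + 5 + 24 + 8 + 24 + 4 + 16 + 5 + 1 = 143.
Remaining: 144 − 143 = 1 thirty-second note, which is a thirty-second note.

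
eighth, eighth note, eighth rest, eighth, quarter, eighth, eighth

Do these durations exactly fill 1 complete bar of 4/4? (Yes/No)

Yes

One bar of 4/4 = 8 eighth notes.
Working in eighth notes: eighth = 1; eighth note = 1; eighth rest = 1; eighth = 1; quarter = 2; eighth = 1; eighth = 1.
Sum: 1 + 1 + 1 + 1 + 2 + 1 + 1 = 8.
8 equals 8, so the answer is Yes.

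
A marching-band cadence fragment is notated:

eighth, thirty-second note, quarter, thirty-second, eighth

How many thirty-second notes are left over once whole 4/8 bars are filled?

2

One bar of 4/8 = 16 thirty-second notes.
In thirty-second notes: eighth = 4; thirty-second note = 1; quarter = 8; thirty-second = 1; eighth = 4.
Altogether 4 + 1 + 8 + 1 + 4 = 18.
18 ÷ 16 = 1 complete bar with 2 thirty-second notes remaining.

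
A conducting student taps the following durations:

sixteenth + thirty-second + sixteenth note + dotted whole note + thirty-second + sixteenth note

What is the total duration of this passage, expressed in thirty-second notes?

56

Express everything in thirty-second notes: sixteenth = 2; thirty-second = 1; sixteenth note = 2; dotted whole note = 48; thirty-second = 1; sixteenth note = 2.
Sum: 2 + 1 + 2 + 48 + 1 + 2 = 56 thirty-second notes.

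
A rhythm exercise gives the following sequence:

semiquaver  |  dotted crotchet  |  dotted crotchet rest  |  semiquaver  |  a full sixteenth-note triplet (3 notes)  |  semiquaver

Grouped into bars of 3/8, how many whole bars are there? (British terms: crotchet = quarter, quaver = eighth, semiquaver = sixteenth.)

One bar of 3/8 = 6 sixteenth notes.
In sixteenth notes: semiquaver = 1; dotted crotchet = 6; dotted crotchet rest = 6; semiquaver = 1; a full sixteenth-note triplet (3 notes) (three triplet sixteenths span one eighth) = 2; semiquaver = 1.
Altogether 1 + 6 + 6 + 1 + 2 + 1 = 17.
17 ÷ 6 = 2 complete bars with 5 left over.

2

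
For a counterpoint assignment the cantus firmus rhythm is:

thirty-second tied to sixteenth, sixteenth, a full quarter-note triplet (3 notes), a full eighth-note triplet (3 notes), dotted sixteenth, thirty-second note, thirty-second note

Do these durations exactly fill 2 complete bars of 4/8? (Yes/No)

One bar of 4/8 = 16 thirty-second notes, so 2 bars = 32.
Convert each value to thirty-second notes: thirty-second tied to sixteenth (thirty-second + sixteenth) = 3; sixteenth = 2; a full quarter-note triplet (3 notes) (three triplet quarters span one half) = 16; a full eighth-note triplet (3 notes) (three triplet eighths span one quarter) = 8; dotted sixteenth = 3; thirty-second note = 1; thirty-second note = 1.
Sum: 3 + 2 + 16 + 8 + 3 + 1 + 1 = 34.
34 exceeds 32, so the answer is No.

No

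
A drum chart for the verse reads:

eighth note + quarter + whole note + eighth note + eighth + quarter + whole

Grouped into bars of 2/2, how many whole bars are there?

2

One bar of 2/2 = 8 eighth notes.
Each duration in eighth notes: eighth note = 1; quarter = 2; whole note = 8; eighth note = 1; eighth = 1; quarter = 2; whole = 8.
Sum: 1 + 2 + 8 + 1 + 1 + 2 + 8 = 23.
23 ÷ 8 = 2 complete bars with 7 left over.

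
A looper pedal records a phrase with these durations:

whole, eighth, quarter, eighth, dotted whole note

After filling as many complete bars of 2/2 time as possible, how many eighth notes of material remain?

One bar of 2/2 = 8 eighth notes.
Convert each value to eighth notes: whole = 8; eighth = 1; quarter = 2; eighth = 1; dotted whole note = 12.
Altogether 8 + 1 + 2 + 1 + 12 = 24.
24 ÷ 8 = 3 complete bars with 0 eighth notes remaining.

0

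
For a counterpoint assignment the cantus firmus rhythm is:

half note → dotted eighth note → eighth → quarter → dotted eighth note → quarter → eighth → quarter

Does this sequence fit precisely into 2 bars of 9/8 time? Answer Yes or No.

No

One bar of 9/8 = 18 sixteenth notes, so 2 bars = 36.
Each duration in sixteenth notes: half note = 8; dotted eighth note = 3; eighth = 2; quarter = 4; dotted eighth note = 3; quarter = 4; eighth = 2; quarter = 4.
Total: 8 + 3 + 2 + 4 + 3 + 4 + 2 + 4 = 30.
30 falls short of 36, so the answer is No.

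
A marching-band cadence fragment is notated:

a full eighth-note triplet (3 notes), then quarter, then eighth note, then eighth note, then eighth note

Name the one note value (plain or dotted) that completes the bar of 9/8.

The bar of 9/8 = 9 eighth notes.
Working in eighth notes: a full eighth-note triplet (3 notes) (three triplet eighths span one quarter) = 2; quarter = 2; eighth note = 1; eighth note = 1; eighth note = 1.
Altogether 2 + 2 + 1 + 1 + 1 = 7.
Remaining: 9 − 7 = 2 eighth notes, which is a quarter note.

quarter note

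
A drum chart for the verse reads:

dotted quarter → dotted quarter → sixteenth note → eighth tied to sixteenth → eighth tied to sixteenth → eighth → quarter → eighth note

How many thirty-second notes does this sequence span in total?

Each duration in thirty-second notes: dotted quarter = 12; dotted quarter = 12; sixteenth note = 2; eighth tied to sixteenth (eighth + sixteenth) = 6; eighth tied to sixteenth (eighth + sixteenth) = 6; eighth = 4; quarter = 8; eighth note = 4.
Altogether 12 + 12 + 2 + 6 + 6 + 4 + 8 + 4 = 54 thirty-second notes.

54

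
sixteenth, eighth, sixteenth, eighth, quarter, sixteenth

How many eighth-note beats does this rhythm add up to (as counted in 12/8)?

One eighth-note beat = 2 sixteenth notes.
Convert each value to sixteenth notes: sixteenth = 1; eighth = 2; sixteenth = 1; eighth = 2; quarter = 4; sixteenth = 1.
Total: 1 + 2 + 1 + 2 + 4 + 1 = 11.
11 ÷ 2 = 5.5 beats.

5.5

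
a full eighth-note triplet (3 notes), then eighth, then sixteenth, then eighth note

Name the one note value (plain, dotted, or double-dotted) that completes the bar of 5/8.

The bar of 5/8 = 10 sixteenth notes.
Convert each value to sixteenth notes: a full eighth-note triplet (3 notes) (three triplet eighths span one quarter) = 4; eighth = 2; sixteenth = 1; eighth note = 2.
Adding: 4 + 2 + 1 + 2 = 9.
Remaining: 10 − 9 = 1 sixteenth note, which is a sixteenth note.

sixteenth note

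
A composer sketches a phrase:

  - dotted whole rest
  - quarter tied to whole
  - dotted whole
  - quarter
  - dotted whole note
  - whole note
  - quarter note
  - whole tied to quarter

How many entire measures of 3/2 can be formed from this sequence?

One bar of 3/2 = 6 quarter notes.
In quarter notes: dotted whole rest = 6; quarter tied to whole (quarter + whole) = 5; dotted whole = 6; quarter = 1; dotted whole note = 6; whole note = 4; quarter note = 1; whole tied to quarter (whole + quarter) = 5.
Sum: 6 + 5 + 6 + 1 + 6 + 4 + 1 + 5 = 34.
34 ÷ 6 = 5 complete bars with 4 left over.

5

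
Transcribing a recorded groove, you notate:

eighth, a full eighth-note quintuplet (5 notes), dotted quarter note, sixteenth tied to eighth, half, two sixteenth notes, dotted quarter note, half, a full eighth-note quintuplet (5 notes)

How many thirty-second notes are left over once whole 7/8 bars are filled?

One bar of 7/8 = 14 sixteenth notes.
Working in sixteenth notes: eighth = 2; a full eighth-note quintuplet (5 notes) (five quintuplet eighths span one half) = 8; dotted quarter note = 6; sixteenth tied to eighth (sixteenth + eighth) = 3; half = 8; sixteenth note = 1; sixteenth note = 1; dotted quarter note = 6; half = 8; a full eighth-note quintuplet (5 notes) (five quintuplet eighths span one half) = 8.
Total: 2 + 8 + 6 + 3 + 8 + 1 + 1 + 6 + 8 + 8 = 51.
51 ÷ 14 = 3 complete bars with 9 sixteenth notes remaining = 18 thirty-second notes.

18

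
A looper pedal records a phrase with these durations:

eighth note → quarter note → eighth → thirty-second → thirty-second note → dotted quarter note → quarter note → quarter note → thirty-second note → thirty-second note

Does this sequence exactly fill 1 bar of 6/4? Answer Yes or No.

One bar of 6/4 = 48 thirty-second notes.
Each duration in thirty-second notes: eighth note = 4; quarter note = 8; eighth = 4; thirty-second = 1; thirty-second note = 1; dotted quarter note = 12; quarter note = 8; quarter note = 8; thirty-second note = 1; thirty-second note = 1.
Total: 4 + 8 + 4 + 1 + 1 + 12 + 8 + 8 + 1 + 1 = 48.
48 equals 48, so the answer is Yes.

Yes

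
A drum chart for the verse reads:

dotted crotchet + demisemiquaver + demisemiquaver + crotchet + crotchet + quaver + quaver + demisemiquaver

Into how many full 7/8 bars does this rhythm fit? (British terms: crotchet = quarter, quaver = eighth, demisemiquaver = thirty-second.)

One bar of 7/8 = 28 thirty-second notes.
Working in thirty-second notes: dotted crotchet = 12; demisemiquaver = 1; demisemiquaver = 1; crotchet = 8; crotchet = 8; quaver = 4; quaver = 4; demisemiquaver = 1.
Adding: 12 + 1 + 1 + 8 + 8 + 4 + 4 + 1 = 39.
39 ÷ 28 = 1 complete bar with 11 left over.

1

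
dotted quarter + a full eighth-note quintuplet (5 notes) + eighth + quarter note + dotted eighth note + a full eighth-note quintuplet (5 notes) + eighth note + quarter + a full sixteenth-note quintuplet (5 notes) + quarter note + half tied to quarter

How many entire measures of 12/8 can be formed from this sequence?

2

One bar of 12/8 = 24 sixteenth notes.
In sixteenth notes: dotted quarter = 6; a full eighth-note quintuplet (5 notes) (five quintuplet eighths span one half) = 8; eighth = 2; quarter note = 4; dotted eighth note = 3; a full eighth-note quintuplet (5 notes) (five quintuplet eighths span one half) = 8; eighth note = 2; quarter = 4; a full sixteenth-note quintuplet (5 notes) (five quintuplet sixteenths span one quarter) = 4; quarter note = 4; half tied to quarter (half + quarter) = 12.
Sum: 6 + 8 + 2 + 4 + 3 + 8 + 2 + 4 + 4 + 4 + 12 = 57.
57 ÷ 24 = 2 complete bars with 9 left over.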